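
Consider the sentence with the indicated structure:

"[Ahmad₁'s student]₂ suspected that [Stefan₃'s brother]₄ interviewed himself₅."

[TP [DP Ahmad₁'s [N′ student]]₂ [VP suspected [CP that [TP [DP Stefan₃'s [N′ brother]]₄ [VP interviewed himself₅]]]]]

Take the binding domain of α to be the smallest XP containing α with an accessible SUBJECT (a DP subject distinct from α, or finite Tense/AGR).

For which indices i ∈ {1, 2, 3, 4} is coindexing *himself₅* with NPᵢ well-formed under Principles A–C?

*himself* is an anaphor, so Principle A applies: it must be bound in its binding domain.
Binding domain of *himself₅*: the embedded TP, whose subject is [Stefan₃'s brother]₄.
*Ahmad₁* does not c-command the anaphor → cannot bind it.
*[Ahmad₁'s student]₂* c-commands the anaphor but is outside its binding domain → cannot satisfy Principle A.
*Stefan₃* does not c-command the anaphor → cannot bind it.
*[Stefan₃'s brother]₄* c-commands the anaphor within its binding domain → licit binder.

{4}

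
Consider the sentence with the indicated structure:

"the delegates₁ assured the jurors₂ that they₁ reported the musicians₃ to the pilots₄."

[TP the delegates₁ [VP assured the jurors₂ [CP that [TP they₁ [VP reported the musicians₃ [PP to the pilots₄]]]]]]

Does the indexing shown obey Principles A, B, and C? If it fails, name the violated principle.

The two coindexed NPs are *the delegates₁* and *they₁*.
*they₁* is a pronoun; nothing c-commands it within its binding domain (the embedded TP.), so Principle B holds trivially.
*the delegates₁* is an R-expression; *they₁* does not c-command it, and no other NP shares its index, so Principle C is satisfied.
All principles are respected.

grammatical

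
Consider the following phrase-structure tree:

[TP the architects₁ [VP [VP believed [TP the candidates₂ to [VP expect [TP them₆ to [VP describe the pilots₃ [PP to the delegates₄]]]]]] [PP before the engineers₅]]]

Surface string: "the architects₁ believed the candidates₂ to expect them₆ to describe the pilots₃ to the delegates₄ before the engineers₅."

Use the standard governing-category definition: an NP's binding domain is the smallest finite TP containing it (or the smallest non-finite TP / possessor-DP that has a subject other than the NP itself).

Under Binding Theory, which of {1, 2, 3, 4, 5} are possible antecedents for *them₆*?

*them* is a pronoun, so Principle B applies: it must be free in its binding domain.
Binding domain of *them₆*: the embedded TP, whose subject is the candidates₂.
*the architects₁* c-commands the pronoun but from outside its binding domain, and is not c-commanded by it → coindexation permitted.
*the candidates₂* c-commands the pronoun within its binding domain → coindexation would violate Principle B.
*the pilots₃*: the pronoun c-commands this R-expression → coindexation would violate Principle C on *the pilots₃*.
*the delegates₄*: the pronoun c-commands this R-expression → coindexation would violate Principle C on *the delegates₄*.
*the engineers₅* and the pronoun do not c-command one another → neither Principle B nor Principle C is at stake; coindexation permitted.

{1, 5}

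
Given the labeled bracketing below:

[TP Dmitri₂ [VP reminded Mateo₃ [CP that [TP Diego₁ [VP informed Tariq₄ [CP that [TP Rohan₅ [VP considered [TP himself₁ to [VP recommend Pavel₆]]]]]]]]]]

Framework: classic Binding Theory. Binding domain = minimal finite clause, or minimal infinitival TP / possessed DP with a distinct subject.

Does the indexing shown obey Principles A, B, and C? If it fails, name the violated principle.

Principle A

The two coindexed NPs are *Diego₁* and *himself₁*.
*himself₁* is an anaphor. Principle A requires it to be bound within its binding domain — the embedded TP, whose subject is Rohan₅.
Within that domain it is c-commanded by *Rohan₅*, which does not share its index.
*Diego₁* does c-command the anaphor, but from outside its binding domain.
The anaphor is unbound in its domain → Principle A violation.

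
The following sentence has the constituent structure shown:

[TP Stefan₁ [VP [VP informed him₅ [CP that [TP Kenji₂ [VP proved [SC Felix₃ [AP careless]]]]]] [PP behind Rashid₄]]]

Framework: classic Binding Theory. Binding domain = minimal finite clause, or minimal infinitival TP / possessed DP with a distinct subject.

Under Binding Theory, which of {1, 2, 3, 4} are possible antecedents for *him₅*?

{4}

*him* is a pronoun, so Principle B applies: it must be free in its binding domain.
Binding domain of *him₅*: the matrix TP, whose subject is Stefan₁.
*Stefan₁* c-commands the pronoun within its binding domain → coindexation would violate Principle B.
*Kenji₂*: the pronoun c-commands this R-expression → coindexation would violate Principle C on *Kenji₂*.
*Felix₃*: the pronoun c-commands this R-expression → coindexation would violate Principle C on *Felix₃*.
*Rashid₄* and the pronoun do not c-command one another → neither Principle B nor Principle C is at stake; coindexation permitted.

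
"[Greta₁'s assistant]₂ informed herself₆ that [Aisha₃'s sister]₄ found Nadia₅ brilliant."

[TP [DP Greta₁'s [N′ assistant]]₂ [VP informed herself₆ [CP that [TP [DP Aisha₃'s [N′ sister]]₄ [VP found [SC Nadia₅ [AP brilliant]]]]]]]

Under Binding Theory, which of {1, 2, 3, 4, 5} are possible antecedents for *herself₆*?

*herself* is an anaphor, so Principle A applies: it must be bound in its binding domain.
Binding domain of *herself₆*: the matrix TP, whose subject is [Greta₁'s assistant]₂.
*Greta₁* does not c-command the anaphor → cannot bind it.
*[Greta₁'s assistant]₂* c-commands the anaphor within its binding domain → licit binder.
*Aisha₃* does not c-command the anaphor → cannot bind it.
*[Aisha₃'s sister]₄* does not c-command the anaphor → cannot bind it.
*Nadia₅* does not c-command the anaphor → cannot bind it.

{2}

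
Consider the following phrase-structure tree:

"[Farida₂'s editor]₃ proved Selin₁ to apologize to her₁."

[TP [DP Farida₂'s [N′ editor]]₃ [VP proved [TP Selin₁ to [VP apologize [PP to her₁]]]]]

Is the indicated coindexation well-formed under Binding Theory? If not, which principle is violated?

Principle B

The two coindexed NPs are *Selin₁* and *her₁*.
*her₁* is a pronoun. Its binding domain is the embedded TP, whose subject is Selin₁.
*Selin₁* c-commands it within that domain and carries the same index.
The pronoun is locally bound → Principle B violation.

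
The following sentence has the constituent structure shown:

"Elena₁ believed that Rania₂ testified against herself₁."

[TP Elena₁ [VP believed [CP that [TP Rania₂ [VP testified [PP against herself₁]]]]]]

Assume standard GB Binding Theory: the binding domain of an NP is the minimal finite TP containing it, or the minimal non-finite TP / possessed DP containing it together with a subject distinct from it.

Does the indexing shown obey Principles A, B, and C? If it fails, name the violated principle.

The two coindexed NPs are *Elena₁* and *herself₁*.
*herself₁* is an anaphor. Principle A requires it to be bound within its binding domain — the embedded TP, whose subject is Rania₂.
Within that domain it is c-commanded by *Rania₂*, which does not share its index.
*Elena₁* does c-command the anaphor, but from outside its binding domain.
The anaphor is unbound in its domain → Principle A violation.

Principle A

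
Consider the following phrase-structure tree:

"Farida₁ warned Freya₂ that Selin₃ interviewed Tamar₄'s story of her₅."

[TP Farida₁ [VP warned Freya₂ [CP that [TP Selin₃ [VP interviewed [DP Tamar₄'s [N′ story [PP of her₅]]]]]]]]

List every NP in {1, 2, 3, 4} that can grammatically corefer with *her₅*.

{1, 2, 3}

*her* is a pronoun, so Principle B applies: it must be free in its binding domain.
Binding domain of *her₅*: the possessed DP, whose subject is Tamar₄.
*Farida₁* c-commands the pronoun but from outside its binding domain, and is not c-commanded by it → coindexation permitted.
*Freya₂* c-commands the pronoun but from outside its binding domain, and is not c-commanded by it → coindexation permitted.
*Selin₃* c-commands the pronoun but from outside its binding domain, and is not c-commanded by it → coindexation permitted.
*Tamar₄* c-commands the pronoun within its binding domain → coindexation would violate Principle B.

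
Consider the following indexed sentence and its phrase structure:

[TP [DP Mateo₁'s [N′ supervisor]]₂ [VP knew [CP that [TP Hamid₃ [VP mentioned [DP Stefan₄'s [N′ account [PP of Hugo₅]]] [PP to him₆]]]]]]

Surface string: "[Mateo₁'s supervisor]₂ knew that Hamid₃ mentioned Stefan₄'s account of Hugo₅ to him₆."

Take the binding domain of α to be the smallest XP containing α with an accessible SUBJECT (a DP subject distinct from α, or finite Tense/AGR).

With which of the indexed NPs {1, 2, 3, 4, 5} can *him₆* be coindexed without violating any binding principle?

{1, 2, 4, 5}

*him* is a pronoun, so Principle B applies: it must be free in its binding domain.
Binding domain of *him₆*: the embedded TP, whose subject is Hamid₃.
*Mateo₁* and the pronoun do not c-command one another → neither Principle B nor Principle C is at stake; coindexation permitted.
*[Mateo₁'s supervisor]₂* c-commands the pronoun but from outside its binding domain, and is not c-commanded by it → coindexation permitted.
*Hamid₃* c-commands the pronoun within its binding domain → coindexation would violate Principle B.
*Stefan₄* and the pronoun do not c-command one another → neither Principle B nor Principle C is at stake; coindexation permitted.
*Hugo₅* and the pronoun do not c-command one another → neither Principle B nor Principle C is at stake; coindexation permitted.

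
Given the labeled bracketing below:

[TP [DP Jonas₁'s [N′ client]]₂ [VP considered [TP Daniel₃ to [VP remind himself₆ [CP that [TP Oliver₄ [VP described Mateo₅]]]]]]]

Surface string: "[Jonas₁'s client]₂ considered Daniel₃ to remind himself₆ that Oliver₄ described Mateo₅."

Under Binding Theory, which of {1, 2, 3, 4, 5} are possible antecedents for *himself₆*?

*himself* is an anaphor, so Principle A applies: it must be bound in its binding domain.
Binding domain of *himself₆*: the embedded TP, whose subject is Daniel₃.
*Jonas₁* does not c-command the anaphor → cannot bind it.
*[Jonas₁'s client]₂* c-commands the anaphor but is outside its binding domain → cannot satisfy Principle A.
*Daniel₃* c-commands the anaphor within its binding domain → licit binder.
*Oliver₄* does not c-command the anaphor → cannot bind it.
*Mateo₅* does not c-command the anaphor → cannot bind it.

{3}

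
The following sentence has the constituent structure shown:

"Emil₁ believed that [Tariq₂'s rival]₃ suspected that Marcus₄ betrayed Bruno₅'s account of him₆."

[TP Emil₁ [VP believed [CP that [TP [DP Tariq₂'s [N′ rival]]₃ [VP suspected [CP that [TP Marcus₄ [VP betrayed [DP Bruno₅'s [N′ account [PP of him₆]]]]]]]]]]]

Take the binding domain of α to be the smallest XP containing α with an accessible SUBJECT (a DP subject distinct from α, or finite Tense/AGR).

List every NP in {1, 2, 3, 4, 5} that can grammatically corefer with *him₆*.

*him* is a pronoun, so Principle B applies: it must be free in its binding domain.
Binding domain of *him₆*: the possessed DP, whose subject is Bruno₅.
*Emil₁* c-commands the pronoun but from outside its binding domain, and is not c-commanded by it → coindexation permitted.
*Tariq₂* and the pronoun do not c-command one another → neither Principle B nor Principle C is at stake; coindexation permitted.
*[Tariq₂'s rival]₃* c-commands the pronoun but from outside its binding domain, and is not c-commanded by it → coindexation permitted.
*Marcus₄* c-commands the pronoun but from outside its binding domain, and is not c-commanded by it → coindexation permitted.
*Bruno₅* c-commands the pronoun within its binding domain → coindexation would violate Principle B.

{1, 2, 3, 4}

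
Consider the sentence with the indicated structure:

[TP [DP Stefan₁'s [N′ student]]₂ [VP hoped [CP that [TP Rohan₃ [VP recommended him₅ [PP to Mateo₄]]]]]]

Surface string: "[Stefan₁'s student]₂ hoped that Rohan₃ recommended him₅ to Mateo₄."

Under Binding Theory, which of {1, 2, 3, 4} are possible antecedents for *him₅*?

*him* is a pronoun, so Principle B applies: it must be free in its binding domain.
Binding domain of *him₅*: the embedded TP, whose subject is Rohan₃.
*Stefan₁* and the pronoun do not c-command one another → neither Principle B nor Principle C is at stake; coindexation permitted.
*[Stefan₁'s student]₂* c-commands the pronoun but from outside its binding domain, and is not c-commanded by it → coindexation permitted.
*Rohan₃* c-commands the pronoun within its binding domain → coindexation would violate Principle B.
*Mateo₄*: the pronoun c-commands this R-expression → coindexation would violate Principle C on *Mateo₄*.

{1, 2}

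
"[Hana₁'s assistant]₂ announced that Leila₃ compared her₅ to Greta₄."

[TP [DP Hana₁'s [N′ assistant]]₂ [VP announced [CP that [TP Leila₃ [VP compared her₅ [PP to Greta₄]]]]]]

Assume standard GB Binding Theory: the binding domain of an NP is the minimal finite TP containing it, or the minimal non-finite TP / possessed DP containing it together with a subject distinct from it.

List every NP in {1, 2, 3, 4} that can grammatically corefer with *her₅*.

*her* is a pronoun, so Principle B applies: it must be free in its binding domain.
Binding domain of *her₅*: the embedded TP, whose subject is Leila₃.
*Hana₁* and the pronoun do not c-command one another → neither Principle B nor Principle C is at stake; coindexation permitted.
*[Hana₁'s assistant]₂* c-commands the pronoun but from outside its binding domain, and is not c-commanded by it → coindexation permitted.
*Leila₃* c-commands the pronoun within its binding domain → coindexation would violate Principle B.
*Greta₄*: the pronoun c-commands this R-expression → coindexation would violate Principle C on *Greta₄*.

{1, 2}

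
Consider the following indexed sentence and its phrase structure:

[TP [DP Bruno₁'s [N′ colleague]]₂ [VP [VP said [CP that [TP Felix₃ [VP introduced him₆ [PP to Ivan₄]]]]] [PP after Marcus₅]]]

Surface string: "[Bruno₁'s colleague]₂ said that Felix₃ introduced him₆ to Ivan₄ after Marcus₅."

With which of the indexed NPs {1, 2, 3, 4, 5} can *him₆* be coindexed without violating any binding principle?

{1, 2, 5}

*him* is a pronoun, so Principle B applies: it must be free in its binding domain.
Binding domain of *him₆*: the embedded TP, whose subject is Felix₃.
*Bruno₁* and the pronoun do not c-command one another → neither Principle B nor Principle C is at stake; coindexation permitted.
*[Bruno₁'s colleague]₂* c-commands the pronoun but from outside its binding domain, and is not c-commanded by it → coindexation permitted.
*Felix₃* c-commands the pronoun within its binding domain → coindexation would violate Principle B.
*Ivan₄*: the pronoun c-commands this R-expression → coindexation would violate Principle C on *Ivan₄*.
*Marcus₅* and the pronoun do not c-command one another → neither Principle B nor Principle C is at stake; coindexation permitted.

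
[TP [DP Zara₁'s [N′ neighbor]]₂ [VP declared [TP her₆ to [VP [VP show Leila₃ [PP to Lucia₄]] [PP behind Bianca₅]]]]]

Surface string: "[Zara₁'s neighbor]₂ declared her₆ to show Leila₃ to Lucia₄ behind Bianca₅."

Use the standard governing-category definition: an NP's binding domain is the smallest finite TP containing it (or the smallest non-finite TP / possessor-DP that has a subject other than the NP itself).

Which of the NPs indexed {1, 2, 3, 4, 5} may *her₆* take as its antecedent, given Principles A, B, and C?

{1}

*her* is a pronoun, so Principle B applies: it must be free in its binding domain.
Binding domain of *her₆*: the matrix TP, whose subject is [Zara₁'s neighbor]₂.
*Zara₁* and the pronoun do not c-command one another → neither Principle B nor Principle C is at stake; coindexation permitted.
*[Zara₁'s neighbor]₂* c-commands the pronoun within its binding domain → coindexation would violate Principle B.
*Leila₃*: the pronoun c-commands this R-expression → coindexation would violate Principle C on *Leila₃*.
*Lucia₄*: the pronoun c-commands this R-expression → coindexation would violate Principle C on *Lucia₄*.
*Bianca₅*: the pronoun c-commands this R-expression → coindexation would violate Principle C on *Bianca₅*.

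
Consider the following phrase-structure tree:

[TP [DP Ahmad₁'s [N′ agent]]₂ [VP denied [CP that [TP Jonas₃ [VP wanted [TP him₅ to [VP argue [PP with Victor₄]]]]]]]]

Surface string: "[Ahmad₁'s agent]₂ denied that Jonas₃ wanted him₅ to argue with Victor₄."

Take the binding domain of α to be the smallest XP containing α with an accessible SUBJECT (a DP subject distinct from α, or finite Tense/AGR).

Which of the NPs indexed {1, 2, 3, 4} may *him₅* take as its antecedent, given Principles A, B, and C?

*him* is a pronoun, so Principle B applies: it must be free in its binding domain.
Binding domain of *him₅*: the embedded TP, whose subject is Jonas₃.
*Ahmad₁* and the pronoun do not c-command one another → neither Principle B nor Principle C is at stake; coindexation permitted.
*[Ahmad₁'s agent]₂* c-commands the pronoun but from outside its binding domain, and is not c-commanded by it → coindexation permitted.
*Jonas₃* c-commands the pronoun within its binding domain → coindexation would violate Principle B.
*Victor₄*: the pronoun c-commands this R-expression → coindexation would violate Principle C on *Victor₄*.

{1, 2}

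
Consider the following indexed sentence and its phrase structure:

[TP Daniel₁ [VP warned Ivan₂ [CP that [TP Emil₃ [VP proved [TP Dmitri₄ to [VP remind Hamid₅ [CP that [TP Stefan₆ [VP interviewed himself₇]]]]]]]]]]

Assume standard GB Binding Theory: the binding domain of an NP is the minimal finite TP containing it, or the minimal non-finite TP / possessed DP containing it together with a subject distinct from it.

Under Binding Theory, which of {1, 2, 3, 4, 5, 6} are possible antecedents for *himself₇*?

{6}

*himself* is an anaphor, so Principle A applies: it must be bound in its binding domain.
Binding domain of *himself₇*: the embedded TP, whose subject is Stefan₆.
*Daniel₁* c-commands the anaphor but is outside its binding domain → cannot satisfy Principle A.
*Ivan₂* c-commands the anaphor but is outside its binding domain → cannot satisfy Principle A.
*Emil₃* c-commands the anaphor but is outside its binding domain → cannot satisfy Principle A.
*Dmitri₄* c-commands the anaphor but is outside its binding domain → cannot satisfy Principle A.
*Hamid₅* c-commands the anaphor but is outside its binding domain → cannot satisfy Principle A.
*Stefan₆* c-commands the anaphor within its binding domain → licit binder.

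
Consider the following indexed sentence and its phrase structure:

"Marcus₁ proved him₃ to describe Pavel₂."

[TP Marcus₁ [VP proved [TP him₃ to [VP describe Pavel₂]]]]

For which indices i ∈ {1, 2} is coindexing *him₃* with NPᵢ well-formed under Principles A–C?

none

*him* is a pronoun, so Principle B applies: it must be free in its binding domain.
Binding domain of *him₃*: the matrix TP, whose subject is Marcus₁.
*Marcus₁* c-commands the pronoun within its binding domain → coindexation would violate Principle B.
*Pavel₂*: the pronoun c-commands this R-expression → coindexation would violate Principle C on *Pavel₂*.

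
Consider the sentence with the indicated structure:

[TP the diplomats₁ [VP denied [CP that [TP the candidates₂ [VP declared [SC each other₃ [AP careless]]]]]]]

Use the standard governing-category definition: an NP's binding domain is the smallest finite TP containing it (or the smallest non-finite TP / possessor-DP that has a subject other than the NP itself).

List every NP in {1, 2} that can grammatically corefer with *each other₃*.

{2}

*each other* is an anaphor, so Principle A applies: it must be bound in its binding domain.
Binding domain of *each other₃*: the embedded TP, whose subject is the candidates₂.
*the diplomats₁* c-commands the anaphor but is outside its binding domain → cannot satisfy Principle A.
*the candidates₂* c-commands the anaphor within its binding domain → licit binder.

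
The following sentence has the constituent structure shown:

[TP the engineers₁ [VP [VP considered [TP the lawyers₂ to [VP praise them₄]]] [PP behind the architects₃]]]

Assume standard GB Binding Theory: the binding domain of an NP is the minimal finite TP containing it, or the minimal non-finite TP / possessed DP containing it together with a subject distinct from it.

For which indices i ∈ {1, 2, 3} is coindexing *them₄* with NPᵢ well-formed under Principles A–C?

{1, 3}

*them* is a pronoun, so Principle B applies: it must be free in its binding domain.
Binding domain of *them₄*: the embedded TP, whose subject is the lawyers₂.
*the engineers₁* c-commands the pronoun but from outside its binding domain, and is not c-commanded by it → coindexation permitted.
*the lawyers₂* c-commands the pronoun within its binding domain → coindexation would violate Principle B.
*the architects₃* and the pronoun do not c-command one another → neither Principle B nor Principle C is at stake; coindexation permitted.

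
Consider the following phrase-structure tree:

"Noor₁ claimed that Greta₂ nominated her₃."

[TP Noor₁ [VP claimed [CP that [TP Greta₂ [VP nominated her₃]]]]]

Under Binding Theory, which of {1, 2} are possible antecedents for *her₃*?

*her* is a pronoun, so Principle B applies: it must be free in its binding domain.
Binding domain of *her₃*: the embedded TP, whose subject is Greta₂.
*Noor₁* c-commands the pronoun but from outside its binding domain, and is not c-commanded by it → coindexation permitted.
*Greta₂* c-commands the pronoun within its binding domain → coindexation would violate Principle B.

{1}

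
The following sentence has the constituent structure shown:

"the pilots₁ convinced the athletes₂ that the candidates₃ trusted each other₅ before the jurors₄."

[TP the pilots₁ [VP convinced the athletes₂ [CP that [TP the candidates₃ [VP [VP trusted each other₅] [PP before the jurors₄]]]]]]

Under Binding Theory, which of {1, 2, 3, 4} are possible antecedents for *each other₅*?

*each other* is an anaphor, so Principle A applies: it must be bound in its binding domain.
Binding domain of *each other₅*: the embedded TP, whose subject is the candidates₃.
*the pilots₁* c-commands the anaphor but is outside its binding domain → cannot satisfy Principle A.
*the athletes₂* c-commands the anaphor but is outside its binding domain → cannot satisfy Principle A.
*the candidates₃* c-commands the anaphor within its binding domain → licit binder.
*the jurors₄* does not c-command the anaphor → cannot bind it.

{3}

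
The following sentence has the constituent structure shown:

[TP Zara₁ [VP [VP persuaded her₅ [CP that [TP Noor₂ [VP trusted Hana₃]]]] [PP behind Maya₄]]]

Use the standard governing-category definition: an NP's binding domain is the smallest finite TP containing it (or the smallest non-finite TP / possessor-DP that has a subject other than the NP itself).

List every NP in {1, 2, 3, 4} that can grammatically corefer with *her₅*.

{4}

*her* is a pronoun, so Principle B applies: it must be free in its binding domain.
Binding domain of *her₅*: the matrix TP, whose subject is Zara₁.
*Zara₁* c-commands the pronoun within its binding domain → coindexation would violate Principle B.
*Noor₂*: the pronoun c-commands this R-expression → coindexation would violate Principle C on *Noor₂*.
*Hana₃*: the pronoun c-commands this R-expression → coindexation would violate Principle C on *Hana₃*.
*Maya₄* and the pronoun do not c-command one another → neither Principle B nor Principle C is at stake; coindexation permitted.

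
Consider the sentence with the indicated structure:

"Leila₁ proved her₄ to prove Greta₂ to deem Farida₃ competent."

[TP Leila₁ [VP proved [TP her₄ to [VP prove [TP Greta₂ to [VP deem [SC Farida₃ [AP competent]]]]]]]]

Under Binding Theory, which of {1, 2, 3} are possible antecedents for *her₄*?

none

*her* is a pronoun, so Principle B applies: it must be free in its binding domain.
Binding domain of *her₄*: the matrix TP, whose subject is Leila₁.
*Leila₁* c-commands the pronoun within its binding domain → coindexation would violate Principle B.
*Greta₂*: the pronoun c-commands this R-expression → coindexation would violate Principle C on *Greta₂*.
*Farida₃*: the pronoun c-commands this R-expression → coindexation would violate Principle C on *Farida₃*.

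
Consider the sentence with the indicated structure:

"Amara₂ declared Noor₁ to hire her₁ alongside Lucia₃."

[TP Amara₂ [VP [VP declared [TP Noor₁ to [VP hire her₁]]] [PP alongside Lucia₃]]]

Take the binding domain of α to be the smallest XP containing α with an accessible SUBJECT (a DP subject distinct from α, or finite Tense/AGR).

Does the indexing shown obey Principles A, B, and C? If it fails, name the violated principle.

The two coindexed NPs are *Noor₁* and *her₁*.
*her₁* is a pronoun. Its binding domain is the embedded TP, whose subject is Noor₁.
*Noor₁* c-commands it within that domain and carries the same index.
The pronoun is locally bound → Principle B violation.

Principle B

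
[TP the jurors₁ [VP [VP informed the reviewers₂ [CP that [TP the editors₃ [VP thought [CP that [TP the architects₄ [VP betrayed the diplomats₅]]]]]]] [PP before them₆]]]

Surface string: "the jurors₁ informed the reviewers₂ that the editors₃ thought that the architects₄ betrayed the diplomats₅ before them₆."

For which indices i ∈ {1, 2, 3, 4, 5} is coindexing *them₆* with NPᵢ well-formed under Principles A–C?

{2, 3, 4, 5}

*them* is a pronoun, so Principle B applies: it must be free in its binding domain.
Binding domain of *them₆*: the matrix TP, whose subject is the jurors₁.
*the jurors₁* c-commands the pronoun within its binding domain → coindexation would violate Principle B.
*the reviewers₂* and the pronoun do not c-command one another → neither Principle B nor Principle C is at stake; coindexation permitted.
*the editors₃* and the pronoun do not c-command one another → neither Principle B nor Principle C is at stake; coindexation permitted.
*the architects₄* and the pronoun do not c-command one another → neither Principle B nor Principle C is at stake; coindexation permitted.
*the diplomats₅* and the pronoun do not c-command one another → neither Principle B nor Principle C is at stake; coindexation permitted.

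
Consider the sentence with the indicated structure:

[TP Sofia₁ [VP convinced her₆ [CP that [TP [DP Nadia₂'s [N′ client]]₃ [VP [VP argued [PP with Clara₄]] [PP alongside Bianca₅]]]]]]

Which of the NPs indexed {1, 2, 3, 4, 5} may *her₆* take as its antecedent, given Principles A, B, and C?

*her* is a pronoun, so Principle B applies: it must be free in its binding domain.
Binding domain of *her₆*: the matrix TP, whose subject is Sofia₁.
*Sofia₁* c-commands the pronoun within its binding domain → coindexation would violate Principle B.
*Nadia₂*: the pronoun c-commands this R-expression → coindexation would violate Principle C on *Nadia₂*.
*[Nadia₂'s client]₃*: the pronoun c-commands this R-expression → coindexation would violate Principle C on *[Nadia₂'s client]₃*.
*Clara₄*: the pronoun c-commands this R-expression → coindexation would violate Principle C on *Clara₄*.
*Bianca₅*: the pronoun c-commands this R-expression → coindexation would violate Principle C on *Bianca₅*.

none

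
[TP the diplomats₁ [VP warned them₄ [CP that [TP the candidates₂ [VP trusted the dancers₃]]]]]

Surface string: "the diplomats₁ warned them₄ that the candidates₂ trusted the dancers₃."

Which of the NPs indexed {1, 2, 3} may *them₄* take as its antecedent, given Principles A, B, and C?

*them* is a pronoun, so Principle B applies: it must be free in its binding domain.
Binding domain of *them₄*: the matrix TP, whose subject is the diplomats₁.
*the diplomats₁* c-commands the pronoun within its binding domain → coindexation would violate Principle B.
*the candidates₂*: the pronoun c-commands this R-expression → coindexation would violate Principle C on *the candidates₂*.
*the dancers₃*: the pronoun c-commands this R-expression → coindexation would violate Principle C on *the dancers₃*.

none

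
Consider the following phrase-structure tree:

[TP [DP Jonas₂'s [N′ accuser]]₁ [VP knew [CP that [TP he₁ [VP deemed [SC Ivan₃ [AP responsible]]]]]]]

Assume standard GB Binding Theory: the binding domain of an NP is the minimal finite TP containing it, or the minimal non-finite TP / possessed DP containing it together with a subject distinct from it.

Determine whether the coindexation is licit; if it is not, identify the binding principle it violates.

The two coindexed NPs are *[Jonas₂'s accuser]₁* and *he₁*.
*he₁* is a pronoun; nothing c-commands it within its binding domain (the embedded TP.), so Principle B holds trivially.
*[Jonas₂'s accuser]₁* is an R-expression; *he₁* does not c-command it, and no other NP shares its index, so Principle C is satisfied.
All principles are respected.

grammatical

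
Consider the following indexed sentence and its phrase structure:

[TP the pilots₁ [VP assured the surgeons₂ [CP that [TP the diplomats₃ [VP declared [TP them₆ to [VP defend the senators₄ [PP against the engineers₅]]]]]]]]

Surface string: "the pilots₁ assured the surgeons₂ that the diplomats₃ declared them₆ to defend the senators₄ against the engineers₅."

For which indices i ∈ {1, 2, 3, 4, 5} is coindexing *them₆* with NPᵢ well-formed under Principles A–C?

*them* is a pronoun, so Principle B applies: it must be free in its binding domain.
Binding domain of *them₆*: the embedded TP, whose subject is the diplomats₃.
*the pilots₁* c-commands the pronoun but from outside its binding domain, and is not c-commanded by it → coindexation permitted.
*the surgeons₂* c-commands the pronoun but from outside its binding domain, and is not c-commanded by it → coindexation permitted.
*the diplomats₃* c-commands the pronoun within its binding domain → coindexation would violate Principle B.
*the senators₄*: the pronoun c-commands this R-expression → coindexation would violate Principle C on *the senators₄*.
*the engineers₅*: the pronoun c-commands this R-expression → coindexation would violate Principle C on *the engineers₅*.

{1, 2}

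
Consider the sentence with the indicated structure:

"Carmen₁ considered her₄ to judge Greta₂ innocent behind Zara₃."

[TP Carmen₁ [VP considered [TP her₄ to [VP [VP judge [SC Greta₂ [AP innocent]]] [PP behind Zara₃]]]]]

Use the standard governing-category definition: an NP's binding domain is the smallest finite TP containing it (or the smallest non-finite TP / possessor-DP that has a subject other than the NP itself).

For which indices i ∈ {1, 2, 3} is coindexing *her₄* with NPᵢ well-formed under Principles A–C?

*her* is a pronoun, so Principle B applies: it must be free in its binding domain.
Binding domain of *her₄*: the matrix TP, whose subject is Carmen₁.
*Carmen₁* c-commands the pronoun within its binding domain → coindexation would violate Principle B.
*Greta₂*: the pronoun c-commands this R-expression → coindexation would violate Principle C on *Greta₂*.
*Zara₃*: the pronoun c-commands this R-expression → coindexation would violate Principle C on *Zara₃*.

none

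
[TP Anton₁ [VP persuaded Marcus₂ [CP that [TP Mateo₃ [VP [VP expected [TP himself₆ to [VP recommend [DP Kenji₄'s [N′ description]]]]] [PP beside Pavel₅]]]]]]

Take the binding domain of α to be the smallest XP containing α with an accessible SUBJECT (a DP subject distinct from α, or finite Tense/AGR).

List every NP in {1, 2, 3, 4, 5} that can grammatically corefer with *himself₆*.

{3}

*himself* is an anaphor, so Principle A applies: it must be bound in its binding domain.
Binding domain of *himself₆*: the embedded TP, whose subject is Mateo₃.
*Anton₁* c-commands the anaphor but is outside its binding domain → cannot satisfy Principle A.
*Marcus₂* c-commands the anaphor but is outside its binding domain → cannot satisfy Principle A.
*Mateo₃* c-commands the anaphor within its binding domain → licit binder.
*Kenji₄* does not c-command the anaphor → cannot bind it.
*Pavel₅* does not c-command the anaphor → cannot bind it.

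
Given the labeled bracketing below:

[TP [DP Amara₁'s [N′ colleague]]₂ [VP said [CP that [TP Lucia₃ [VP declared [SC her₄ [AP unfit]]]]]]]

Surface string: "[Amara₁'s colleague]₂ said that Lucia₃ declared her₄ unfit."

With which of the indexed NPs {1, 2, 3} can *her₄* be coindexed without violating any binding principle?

*her* is a pronoun, so Principle B applies: it must be free in its binding domain.
Binding domain of *her₄*: the embedded TP, whose subject is Lucia₃.
*Amara₁* and the pronoun do not c-command one another → neither Principle B nor Principle C is at stake; coindexation permitted.
*[Amara₁'s colleague]₂* c-commands the pronoun but from outside its binding domain, and is not c-commanded by it → coindexation permitted.
*Lucia₃* c-commands the pronoun within its binding domain → coindexation would violate Principle B.

{1, 2}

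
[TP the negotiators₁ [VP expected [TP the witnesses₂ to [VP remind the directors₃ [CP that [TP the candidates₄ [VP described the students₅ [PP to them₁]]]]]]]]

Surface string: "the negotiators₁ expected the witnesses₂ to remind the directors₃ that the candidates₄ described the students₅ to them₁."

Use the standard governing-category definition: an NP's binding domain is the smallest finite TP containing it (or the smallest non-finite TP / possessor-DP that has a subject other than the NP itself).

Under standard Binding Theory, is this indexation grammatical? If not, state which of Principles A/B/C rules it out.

The two coindexed NPs are *the negotiators₁* and *them₁*.
*them₁* is a pronoun; its binding domain is the embedded TP, whose subject is the candidates₄. Within that domain it is c-commanded only by *the candidates₄*, *the students₅*, which carry a different index — the pronoun is free locally, so Principle B holds.
*the negotiators₁* is an R-expression; *them₁* does not c-command it, and no other NP shares its index, so Principle C is satisfied.
All principles are respected.

grammatical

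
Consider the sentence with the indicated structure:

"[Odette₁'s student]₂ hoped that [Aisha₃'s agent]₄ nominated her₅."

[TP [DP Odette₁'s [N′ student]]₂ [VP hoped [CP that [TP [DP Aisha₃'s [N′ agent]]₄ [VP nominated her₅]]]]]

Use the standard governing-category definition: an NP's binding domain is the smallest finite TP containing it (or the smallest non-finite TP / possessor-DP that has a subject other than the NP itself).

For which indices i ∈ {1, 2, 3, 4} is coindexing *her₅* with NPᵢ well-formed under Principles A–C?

{1, 2, 3}

*her* is a pronoun, so Principle B applies: it must be free in its binding domain.
Binding domain of *her₅*: the embedded TP, whose subject is [Aisha₃'s agent]₄.
*Odette₁* and the pronoun do not c-command one another → neither Principle B nor Principle C is at stake; coindexation permitted.
*[Odette₁'s student]₂* c-commands the pronoun but from outside its binding domain, and is not c-commanded by it → coindexation permitted.
*Aisha₃* and the pronoun do not c-command one another → neither Principle B nor Principle C is at stake; coindexation permitted.
*[Aisha₃'s agent]₄* c-commands the pronoun within its binding domain → coindexation would violate Principle B.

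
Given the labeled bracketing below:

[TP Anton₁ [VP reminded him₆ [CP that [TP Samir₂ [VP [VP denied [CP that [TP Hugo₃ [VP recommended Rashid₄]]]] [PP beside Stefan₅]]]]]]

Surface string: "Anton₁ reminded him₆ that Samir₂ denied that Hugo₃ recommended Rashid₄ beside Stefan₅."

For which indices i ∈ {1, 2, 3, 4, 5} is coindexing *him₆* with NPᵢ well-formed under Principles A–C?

*him* is a pronoun, so Principle B applies: it must be free in its binding domain.
Binding domain of *him₆*: the matrix TP, whose subject is Anton₁.
*Anton₁* c-commands the pronoun within its binding domain → coindexation would violate Principle B.
*Samir₂*: the pronoun c-commands this R-expression → coindexation would violate Principle C on *Samir₂*.
*Hugo₃*: the pronoun c-commands this R-expression → coindexation would violate Principle C on *Hugo₃*.
*Rashid₄*: the pronoun c-commands this R-expression → coindexation would violate Principle C on *Rashid₄*.
*Stefan₅*: the pronoun c-commands this R-expression → coindexation would violate Principle C on *Stefan₅*.

none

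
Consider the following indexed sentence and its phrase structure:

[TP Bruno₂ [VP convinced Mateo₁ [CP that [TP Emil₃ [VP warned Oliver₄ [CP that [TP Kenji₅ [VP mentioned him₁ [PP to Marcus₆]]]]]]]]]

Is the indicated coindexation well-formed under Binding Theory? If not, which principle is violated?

The two coindexed NPs are *Mateo₁* and *him₁*.
*him₁* is a pronoun; its binding domain is the embedded TP, whose subject is Kenji₅. Within that domain it is c-commanded only by *Kenji₅*, which carries a different index — the pronoun is free locally, so Principle B holds.
*Mateo₁* is an R-expression; *him₁* does not c-command it, and no other NP shares its index, so Principle C is satisfied.
All principles are respected.

grammatical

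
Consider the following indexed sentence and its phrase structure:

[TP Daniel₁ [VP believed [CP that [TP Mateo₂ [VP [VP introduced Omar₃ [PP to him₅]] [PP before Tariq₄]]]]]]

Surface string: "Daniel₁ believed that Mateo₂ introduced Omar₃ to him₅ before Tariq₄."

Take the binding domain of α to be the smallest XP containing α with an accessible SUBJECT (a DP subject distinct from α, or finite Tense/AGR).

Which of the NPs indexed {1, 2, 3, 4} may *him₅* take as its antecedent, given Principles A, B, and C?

{1, 4}

*him* is a pronoun, so Principle B applies: it must be free in its binding domain.
Binding domain of *him₅*: the embedded TP, whose subject is Mateo₂.
*Daniel₁* c-commands the pronoun but from outside its binding domain, and is not c-commanded by it → coindexation permitted.
*Mateo₂* c-commands the pronoun within its binding domain → coindexation would violate Principle B.
*Omar₃* c-commands the pronoun within its binding domain → coindexation would violate Principle B.
*Tariq₄* and the pronoun do not c-command one another → neither Principle B nor Principle C is at stake; coindexation permitted.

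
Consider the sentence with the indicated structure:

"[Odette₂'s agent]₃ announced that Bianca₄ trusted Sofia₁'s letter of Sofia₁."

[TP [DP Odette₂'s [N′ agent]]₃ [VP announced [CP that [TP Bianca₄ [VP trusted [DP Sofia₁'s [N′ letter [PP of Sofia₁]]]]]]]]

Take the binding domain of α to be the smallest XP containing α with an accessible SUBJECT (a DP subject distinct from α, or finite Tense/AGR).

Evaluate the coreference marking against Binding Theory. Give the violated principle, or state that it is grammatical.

The two coindexed NPs are *Sofia₁* (the lower occurrence) and *Sofia₁* (the higher occurrence).
*Sofia₁* (the lower occurrence) is an R-expression. Principle C requires it to be free everywhere.
*Sofia₁* (the higher occurrence) c-commands it and carries the same index.
The R-expression is bound → Principle C violation.

Principle C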